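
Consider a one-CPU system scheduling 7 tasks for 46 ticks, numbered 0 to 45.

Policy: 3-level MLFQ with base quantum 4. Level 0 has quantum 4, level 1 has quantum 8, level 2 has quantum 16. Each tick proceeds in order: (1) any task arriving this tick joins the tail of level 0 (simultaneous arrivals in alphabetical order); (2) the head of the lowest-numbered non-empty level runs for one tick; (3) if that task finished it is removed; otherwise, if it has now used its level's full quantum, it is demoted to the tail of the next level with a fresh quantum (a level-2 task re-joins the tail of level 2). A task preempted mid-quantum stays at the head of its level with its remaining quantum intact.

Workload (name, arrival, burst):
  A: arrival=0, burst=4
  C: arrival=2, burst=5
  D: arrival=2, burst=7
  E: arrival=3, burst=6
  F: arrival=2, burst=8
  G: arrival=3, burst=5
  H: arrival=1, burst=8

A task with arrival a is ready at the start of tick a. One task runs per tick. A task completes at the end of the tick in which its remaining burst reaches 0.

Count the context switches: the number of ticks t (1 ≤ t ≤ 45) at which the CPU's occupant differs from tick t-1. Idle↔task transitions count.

context switches = 13

t=0: L0/L1/L2 = A/-/- → run A
t=1: L0/L1/L2 = AH/-/- → run A
t=2: L0/L1/L2 = AHCDF/-/- → run A
t=3: L0/L1/L2 = AHCDFEG/-/- → run A
t=4: L0/L1/L2 = HCDFEG/-/- → run H
t=5: L0/L1/L2 = HCDFEG/-/- → run H
t=6: L0/L1/L2 = HCDFEG/-/- → run H
t=7: L0/L1/L2 = HCDFEG/-/- → run H
t=8: L0/L1/L2 = CDFEG/H/- → run C
t=9: L0/L1/L2 = CDFEG/H/- → run C
t=10: L0/L1/L2 = CDFEG/H/- → run C
t=11: L0/L1/L2 = CDFEG/H/- → run C
t=12: L0/L1/L2 = DFEG/HC/- → run D
t=13: L0/L1/L2 = DFEG/HC/- → run D
t=14: L0/L1/L2 = DFEG/HC/- → run D
t=15: L0/L1/L2 = DFEG/HC/- → run D
t=16: L0/L1/L2 = FEG/HCD/- → run F
t=17: L0/L1/L2 = FEG/HCD/- → run F
t=18: L0/L1/L2 = FEG/HCD/- → run F
t=19: L0/L1/L2 = FEG/HCD/- → run F
t=20: L0/L1/L2 = EG/HCDF/- → run E
t=21: L0/L1/L2 = EG/HCDF/- → run E
t=22: L0/L1/L2 = EG/HCDF/- → run E
t=23: L0/L1/L2 = EG/HCDF/- → run E
t=24: L0/L1/L2 = G/HCDFE/- → run G
t=25: L0/L1/L2 = G/HCDFE/- → run G
t=26: L0/L1/L2 = G/HCDFE/- → run G
t=27: L0/L1/L2 = G/HCDFE/- → run G
t=28: L0/L1/L2 = -/HCDFEG/- → run H
t=29: L0/L1/L2 = -/HCDFEG/- → run H
t=30: L0/L1/L2 = -/HCDFEG/- → run H
t=31: L0/L1/L2 = -/HCDFEG/- → run H
t=32: L0/L1/L2 = -/CDFEG/- → run C
t=33: L0/L1/L2 = -/DFEG/- → run D
t=34: L0/L1/L2 = -/DFEG/- → run D
t=35: L0/L1/L2 = -/DFEG/- → run D
t=36: L0/L1/L2 = -/FEG/- → run F
t=37: L0/L1/L2 = -/FEG/- → run F
t=38: L0/L1/L2 = -/FEG/- → run F
t=39: L0/L1/L2 = -/FEG/- → run F
t=40: L0/L1/L2 = -/EG/- → run E
t=41: L0/L1/L2 = -/EG/- → run E
t=42: L0/L1/L2 = -/G/- → run G
t=43: (idle)
t=44: (idle)
t=45: (idle)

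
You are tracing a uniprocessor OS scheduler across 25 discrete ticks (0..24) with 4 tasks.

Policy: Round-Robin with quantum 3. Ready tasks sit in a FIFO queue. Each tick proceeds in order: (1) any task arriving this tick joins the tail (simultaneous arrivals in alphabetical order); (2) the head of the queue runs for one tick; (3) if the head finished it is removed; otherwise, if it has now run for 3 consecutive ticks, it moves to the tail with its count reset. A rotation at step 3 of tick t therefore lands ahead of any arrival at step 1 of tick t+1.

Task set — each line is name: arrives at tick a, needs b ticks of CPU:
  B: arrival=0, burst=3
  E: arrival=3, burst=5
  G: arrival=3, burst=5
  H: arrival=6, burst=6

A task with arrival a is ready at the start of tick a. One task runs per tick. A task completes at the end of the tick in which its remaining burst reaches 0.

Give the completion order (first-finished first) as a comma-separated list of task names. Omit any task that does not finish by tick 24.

completion order = B, E, G, H

t=0: queue=[B] q_used=0 → run B
t=1: queue=[B] q_used=1 → run B
t=2: queue=[B] q_used=2 → run B
t=3: queue=[E,G] q_used=0 → run E
t=4: queue=[E,G] q_used=1 → run E
t=5: queue=[E,G] q_used=2 → run E
t=6: queue=[G,E,H] q_used=0 → run G
t=7: queue=[G,E,H] q_used=1 → run G
t=8: queue=[G,E,H] q_used=2 → run G
t=9: queue=[E,H,G] q_used=0 → run E
t=10: queue=[E,H,G] q_used=1 → run E
t=11: queue=[H,G] q_used=0 → run H
t=12: queue=[H,G] q_used=1 → run H
t=13: queue=[H,G] q_used=2 → run H
t=14: queue=[G,H] q_used=0 → run G
t=15: queue=[G,H] q_used=1 → run G
t=16: queue=[H] q_used=0 → run H
t=17: queue=[H] q_used=1 → run H
t=18: queue=[H] q_used=2 → run H
t=19: (idle)
t=20: (idle)
t=21: (idle)
t=22: (idle)
t=23: (idle)
t=24: (idle)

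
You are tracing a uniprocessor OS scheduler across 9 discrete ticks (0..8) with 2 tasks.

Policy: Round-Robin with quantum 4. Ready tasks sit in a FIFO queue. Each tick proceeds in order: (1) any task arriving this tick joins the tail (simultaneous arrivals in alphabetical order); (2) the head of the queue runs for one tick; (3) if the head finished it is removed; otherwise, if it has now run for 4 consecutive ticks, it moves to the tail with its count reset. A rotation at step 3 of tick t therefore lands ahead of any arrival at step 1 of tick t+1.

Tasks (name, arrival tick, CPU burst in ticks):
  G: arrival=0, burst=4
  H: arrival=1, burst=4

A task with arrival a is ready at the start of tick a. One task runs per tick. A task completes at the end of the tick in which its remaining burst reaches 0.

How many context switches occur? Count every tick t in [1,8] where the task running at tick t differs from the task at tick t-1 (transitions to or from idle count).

context switches = 2

t=0: queue=[G] q_used=0 → run G
t=1: queue=[G,H] q_used=1 → run G
t=2: queue=[G,H] q_used=2 → run G
t=3: queue=[G,H] q_used=3 → run G
t=4: queue=[H] q_used=0 → run H
t=5: queue=[H] q_used=1 → run H
t=6: queue=[H] q_used=2 → run H
t=7: queue=[H] q_used=3 → run H
t=8: (idle)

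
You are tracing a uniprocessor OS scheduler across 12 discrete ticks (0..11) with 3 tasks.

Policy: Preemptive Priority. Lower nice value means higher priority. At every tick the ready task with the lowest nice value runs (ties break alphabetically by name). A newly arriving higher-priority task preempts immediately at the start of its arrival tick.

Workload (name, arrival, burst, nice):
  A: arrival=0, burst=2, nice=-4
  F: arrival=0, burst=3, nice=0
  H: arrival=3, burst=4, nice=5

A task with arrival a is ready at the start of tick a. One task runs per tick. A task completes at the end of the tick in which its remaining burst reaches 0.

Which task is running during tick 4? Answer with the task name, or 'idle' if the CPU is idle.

t=0: ready={A,F} → run A
t=1: ready={A,F} → run A
t=2: ready={F} → run F
t=3: ready={F,H} → run F
t=4: ready={F,H} → run F
t=5: ready={H} → run H
t=6: ready={H} → run H
t=7: ready={H} → run H
t=8: ready={H} → run H
t=9: (idle)
t=10: (idle)
t=11: (idle)

running at tick 4 = F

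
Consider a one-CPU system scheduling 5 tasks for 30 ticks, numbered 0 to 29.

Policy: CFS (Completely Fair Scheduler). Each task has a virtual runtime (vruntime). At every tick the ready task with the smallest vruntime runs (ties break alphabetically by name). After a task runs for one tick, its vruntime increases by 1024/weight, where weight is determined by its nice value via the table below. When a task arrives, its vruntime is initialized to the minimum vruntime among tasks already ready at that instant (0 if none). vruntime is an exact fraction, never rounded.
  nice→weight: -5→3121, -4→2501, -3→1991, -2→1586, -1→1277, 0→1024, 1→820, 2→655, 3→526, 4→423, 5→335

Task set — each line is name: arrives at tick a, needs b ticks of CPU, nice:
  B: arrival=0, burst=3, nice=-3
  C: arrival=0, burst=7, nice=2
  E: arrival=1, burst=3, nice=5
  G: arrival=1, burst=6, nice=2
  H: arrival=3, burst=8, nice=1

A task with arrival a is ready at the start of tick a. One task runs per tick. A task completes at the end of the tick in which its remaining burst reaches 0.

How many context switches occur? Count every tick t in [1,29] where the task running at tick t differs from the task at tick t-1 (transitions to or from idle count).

context switches = 26

t=0: vr[B=0 C=0] → run B
t=1: vr[B=1024/1991 C=0 E=0 G=0] → run C
t=2: vr[B=1024/1991 C=1024/655 E=0 G=0] → run E
t=3: vr[B=1024/1991 C=1024/655 E=1024/335 G=0 H=0] → run G
t=4: vr[B=1024/1991 C=1024/655 E=1024/335 G=1024/655 H=0] → run H
t=5: vr[B=1024/1991 C=1024/655 E=1024/335 G=1024/655 H=256/205] → run B
t=6: vr[B=2048/1991 C=1024/655 E=1024/335 G=1024/655 H=256/205] → run B
t=7: vr[C=1024/655 E=1024/335 G=1024/655 H=256/205] → run H
t=8: vr[C=1024/655 E=1024/335 G=1024/655 H=512/205] → run C
t=9: vr[C=2048/655 E=1024/335 G=1024/655 H=512/205] → run G
t=10: vr[C=2048/655 E=1024/335 G=2048/655 H=512/205] → run H
t=11: vr[C=2048/655 E=1024/335 G=2048/655 H=768/205] → run E
t=12: vr[C=2048/655 E=2048/335 G=2048/655 H=768/205] → run C
t=13: vr[C=3072/655 E=2048/335 G=2048/655 H=768/205] → run G
t=14: vr[C=3072/655 E=2048/335 G=3072/655 H=768/205] → run H
t=15: vr[C=3072/655 E=2048/335 G=3072/655 H=1024/205] → run C
t=16: vr[C=4096/655 E=2048/335 G=3072/655 H=1024/205] → run G
t=17: vr[C=4096/655 E=2048/335 G=4096/655 H=1024/205] → run H
t=18: vr[C=4096/655 E=2048/335 G=4096/655 H=256/41] → run E
t=19: vr[C=4096/655 G=4096/655 H=256/41] → run H
t=20: vr[C=4096/655 G=4096/655 H=1536/205] → run C
t=21: vr[C=1024/131 G=4096/655 H=1536/205] → run G
t=22: vr[C=1024/131 G=1024/131 H=1536/205] → run H
t=23: vr[C=1024/131 G=1024/131 H=1792/205] → run C
t=24: vr[C=6144/655 G=1024/131 H=1792/205] → run G
t=25: vr[C=6144/655 H=1792/205] → run H
t=26: vr[C=6144/655] → run C
t=27: (idle)
t=28: (idle)
t=29: (idle)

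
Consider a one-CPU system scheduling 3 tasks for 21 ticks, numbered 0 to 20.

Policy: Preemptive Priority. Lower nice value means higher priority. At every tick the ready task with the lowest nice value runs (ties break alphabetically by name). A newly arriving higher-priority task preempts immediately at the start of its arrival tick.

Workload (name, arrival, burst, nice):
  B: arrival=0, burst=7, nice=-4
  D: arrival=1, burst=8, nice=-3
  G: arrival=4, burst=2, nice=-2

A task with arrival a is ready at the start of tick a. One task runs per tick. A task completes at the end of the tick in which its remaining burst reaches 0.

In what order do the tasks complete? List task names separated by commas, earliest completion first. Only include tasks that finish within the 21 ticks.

completion order = B, D, G

t=0: ready={B} → run B
t=1: ready={B,D} → run B
t=2: ready={B,D} → run B
t=3: ready={B,D} → run B
t=4: ready={B,D,G} → run B
t=5: ready={B,D,G} → run B
t=6: ready={B,D,G} → run B
t=7: ready={D,G} → run D
t=8: ready={D,G} → run D
t=9: ready={D,G} → run D
t=10: ready={D,G} → run D
t=11: ready={D,G} → run D
t=12: ready={D,G} → run D
t=13: ready={D,G} → run D
t=14: ready={D,G} → run D
t=15: ready={G} → run G
t=16: ready={G} → run G
t=17: (idle)
t=18: (idle)
t=19: (idle)
t=20: (idle)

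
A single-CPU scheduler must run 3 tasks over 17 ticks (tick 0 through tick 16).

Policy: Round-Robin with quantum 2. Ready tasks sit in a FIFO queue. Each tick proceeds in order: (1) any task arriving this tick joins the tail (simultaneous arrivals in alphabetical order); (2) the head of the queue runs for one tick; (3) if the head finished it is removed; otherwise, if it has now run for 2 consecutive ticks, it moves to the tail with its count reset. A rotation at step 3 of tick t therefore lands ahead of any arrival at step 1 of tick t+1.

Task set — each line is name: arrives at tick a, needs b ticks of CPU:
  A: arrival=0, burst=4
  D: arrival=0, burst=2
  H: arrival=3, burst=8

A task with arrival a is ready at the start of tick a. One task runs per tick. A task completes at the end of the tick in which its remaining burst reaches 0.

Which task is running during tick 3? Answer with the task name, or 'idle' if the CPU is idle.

t=0: queue=[A,D] q_used=0 → run A
t=1: queue=[A,D] q_used=1 → run A
t=2: queue=[D,A] q_used=0 → run D
t=3: queue=[D,A,H] q_used=1 → run D
t=4: queue=[A,H] q_used=0 → run A
t=5: queue=[A,H] q_used=1 → run A
t=6: queue=[H] q_used=0 → run H
t=7: queue=[H] q_used=1 → run H
t=8: queue=[H] q_used=0 → run H
t=9: queue=[H] q_used=1 → run H
t=10: queue=[H] q_used=0 → run H
t=11: queue=[H] q_used=1 → run H
t=12: queue=[H] q_used=0 → run H
t=13: queue=[H] q_used=1 → run H
t=14: (idle)
t=15: (idle)
t=16: (idle)

running at tick 3 = D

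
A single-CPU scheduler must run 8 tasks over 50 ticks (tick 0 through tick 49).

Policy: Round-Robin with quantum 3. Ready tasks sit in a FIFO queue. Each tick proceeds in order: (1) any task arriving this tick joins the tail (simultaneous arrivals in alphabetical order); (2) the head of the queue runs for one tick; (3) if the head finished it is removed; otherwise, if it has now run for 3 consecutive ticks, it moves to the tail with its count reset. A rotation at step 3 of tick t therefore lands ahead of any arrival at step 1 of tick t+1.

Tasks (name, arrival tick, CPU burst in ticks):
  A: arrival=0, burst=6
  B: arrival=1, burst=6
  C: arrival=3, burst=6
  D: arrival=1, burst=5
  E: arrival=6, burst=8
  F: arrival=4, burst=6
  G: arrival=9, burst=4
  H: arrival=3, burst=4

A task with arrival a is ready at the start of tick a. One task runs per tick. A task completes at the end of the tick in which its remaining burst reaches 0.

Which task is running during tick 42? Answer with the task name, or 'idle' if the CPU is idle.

running at tick 42 = G

t=0: queue=[A] q_used=0 → run A
t=1: queue=[A,B,D] q_used=1 → run A
t=2: queue=[A,B,D] q_used=2 → run A
t=3: queue=[B,D,A,C,H] q_used=0 → run B
t=4: queue=[B,D,A,C,H,F] q_used=1 → run B
t=5: queue=[B,D,A,C,H,F] q_used=2 → run B
t=6: queue=[D,A,C,H,F,B,E] q_used=0 → run D
t=7: queue=[D,A,C,H,F,B,E] q_used=1 → run D
t=8: queue=[D,A,C,H,F,B,E] q_used=2 → run D
t=9: queue=[A,C,H,F,B,E,D,G] q_used=0 → run A
t=10: queue=[A,C,H,F,B,E,D,G] q_used=1 → run A
t=11: queue=[A,C,H,F,B,E,D,G] q_used=2 → run A
t=12: queue=[C,H,F,B,E,D,G] q_used=0 → run C
t=13: queue=[C,H,F,B,E,D,G] q_used=1 → run C
t=14: queue=[C,H,F,B,E,D,G] q_used=2 → run C
t=15: queue=[H,F,B,E,D,G,C] q_used=0 → run H
t=16: queue=[H,F,B,E,D,G,C] q_used=1 → run H
t=17: queue=[H,F,B,E,D,G,C] q_used=2 → run H
t=18: queue=[F,B,E,D,G,C,H] q_used=0 → run F
t=19: queue=[F,B,E,D,G,C,H] q_used=1 → run F
t=20: queue=[F,B,E,D,G,C,H] q_used=2 → run F
t=21: queue=[B,E,D,G,C,H,F] q_used=0 → run B
t=22: queue=[B,E,D,G,C,H,F] q_used=1 → run B
t=23: queue=[B,E,D,G,C,H,F] q_used=2 → run B
t=24: queue=[E,D,G,C,H,F] q_used=0 → run E
t=25: queue=[E,D,G,C,H,F] q_used=1 → run E
t=26: queue=[E,D,G,C,H,F] q_used=2 → run E
t=27: queue=[D,G,C,H,F,E] q_used=0 → run D
t=28: queue=[D,G,C,H,F,E] q_used=1 → run D
t=29: queue=[G,C,H,F,E] q_used=0 → run G
t=30: queue=[G,C,H,F,E] q_used=1 → run G
t=31: queue=[G,C,H,F,E] q_used=2 → run G
t=32: queue=[C,H,F,E,G] q_used=0 → run C
t=33: queue=[C,H,F,E,G] q_used=1 → run C
t=34: queue=[C,H,F,E,G] q_used=2 → run C
t=35: queue=[H,F,E,G] q_used=0 → run H
t=36: queue=[F,E,G] q_used=0 → run F
t=37: queue=[F,E,G] q_used=1 → run F
t=38: queue=[F,E,G] q_used=2 → run F
t=39: queue=[E,G] q_used=0 → run E
t=40: queue=[E,G] q_used=1 → run E
t=41: queue=[E,G] q_used=2 → run E
t=42: queue=[G,E] q_used=0 → run G
t=43: queue=[E] q_used=0 → run E
t=44: queue=[E] q_used=1 → run E
t=45: (idle)
t=46: (idle)
t=47: (idle)
t=48: (idle)
t=49: (idle)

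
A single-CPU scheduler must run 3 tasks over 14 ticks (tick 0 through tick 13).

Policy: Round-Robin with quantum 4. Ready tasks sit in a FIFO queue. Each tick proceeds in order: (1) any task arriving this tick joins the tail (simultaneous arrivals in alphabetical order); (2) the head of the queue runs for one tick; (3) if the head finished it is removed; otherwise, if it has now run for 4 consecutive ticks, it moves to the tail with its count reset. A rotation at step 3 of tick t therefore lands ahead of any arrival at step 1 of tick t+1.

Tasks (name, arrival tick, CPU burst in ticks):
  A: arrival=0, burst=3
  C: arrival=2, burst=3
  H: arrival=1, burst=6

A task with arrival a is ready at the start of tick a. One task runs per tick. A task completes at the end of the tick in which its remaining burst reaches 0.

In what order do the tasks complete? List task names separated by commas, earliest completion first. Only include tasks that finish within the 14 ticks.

completion order = A, C, H

t=0: queue=[A] q_used=0 → run A
t=1: queue=[A,H] q_used=1 → run A
t=2: queue=[A,H,C] q_used=2 → run A
t=3: queue=[H,C] q_used=0 → run H
t=4: queue=[H,C] q_used=1 → run H
t=5: queue=[H,C] q_used=2 → run H
t=6: queue=[H,C] q_used=3 → run H
t=7: queue=[C,H] q_used=0 → run C
t=8: queue=[C,H] q_used=1 → run C
t=9: queue=[C,H] q_used=2 → run C
t=10: queue=[H] q_used=0 → run H
t=11: queue=[H] q_used=1 → run H
t=12: (idle)
t=13: (idle)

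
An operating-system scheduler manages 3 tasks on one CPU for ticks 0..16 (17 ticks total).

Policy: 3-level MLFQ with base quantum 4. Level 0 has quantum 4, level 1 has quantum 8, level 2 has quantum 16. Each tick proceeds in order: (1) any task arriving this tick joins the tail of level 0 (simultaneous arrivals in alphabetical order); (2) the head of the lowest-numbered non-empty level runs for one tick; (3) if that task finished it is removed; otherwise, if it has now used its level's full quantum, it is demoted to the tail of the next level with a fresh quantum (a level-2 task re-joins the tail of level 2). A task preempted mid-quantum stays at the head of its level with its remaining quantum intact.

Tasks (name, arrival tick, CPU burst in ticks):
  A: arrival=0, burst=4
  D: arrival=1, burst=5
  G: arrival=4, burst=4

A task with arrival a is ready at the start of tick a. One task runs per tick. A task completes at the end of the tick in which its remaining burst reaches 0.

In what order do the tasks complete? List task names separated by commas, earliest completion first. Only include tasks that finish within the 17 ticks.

t=0: L0/L1/L2 = A/-/- → run A
t=1: L0/L1/L2 = AD/-/- → run A
t=2: L0/L1/L2 = AD/-/- → run A
t=3: L0/L1/L2 = AD/-/- → run A
t=4: L0/L1/L2 = DG/-/- → run D
t=5: L0/L1/L2 = DG/-/- → run D
t=6: L0/L1/L2 = DG/-/- → run D
t=7: L0/L1/L2 = DG/-/- → run D
t=8: L0/L1/L2 = G/D/- → run G
t=9: L0/L1/L2 = G/D/- → run G
t=10: L0/L1/L2 = G/D/- → run G
t=11: L0/L1/L2 = G/D/- → run G
t=12: L0/L1/L2 = -/D/- → run D
t=13: (idle)
t=14: (idle)
t=15: (idle)
t=16: (idle)

completion order = A, G, D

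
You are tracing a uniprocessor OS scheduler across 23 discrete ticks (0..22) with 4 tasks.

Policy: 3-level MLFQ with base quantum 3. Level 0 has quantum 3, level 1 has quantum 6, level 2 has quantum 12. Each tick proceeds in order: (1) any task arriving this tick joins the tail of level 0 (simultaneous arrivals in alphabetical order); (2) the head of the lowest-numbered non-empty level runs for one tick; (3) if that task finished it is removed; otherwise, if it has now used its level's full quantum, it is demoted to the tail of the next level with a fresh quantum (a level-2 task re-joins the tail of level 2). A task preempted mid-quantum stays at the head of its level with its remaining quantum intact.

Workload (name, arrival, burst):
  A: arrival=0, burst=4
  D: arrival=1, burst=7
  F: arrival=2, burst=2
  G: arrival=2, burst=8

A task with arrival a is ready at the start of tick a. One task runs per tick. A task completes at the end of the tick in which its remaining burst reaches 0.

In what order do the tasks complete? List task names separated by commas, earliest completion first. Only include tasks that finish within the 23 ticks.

completion order = F, A, D, G

t=0: L0/L1/L2 = A/-/- → run A
t=1: L0/L1/L2 = AD/-/- → run A
t=2: L0/L1/L2 = ADFG/-/- → run A
t=3: L0/L1/L2 = DFG/A/- → run D
t=4: L0/L1/L2 = DFG/A/- → run D
t=5: L0/L1/L2 = DFG/A/- → run D
t=6: L0/L1/L2 = FG/AD/- → run F
t=7: L0/L1/L2 = FG/AD/- → run F
t=8: L0/L1/L2 = G/AD/- → run G
t=9: L0/L1/L2 = G/AD/- → run G
t=10: L0/L1/L2 = G/AD/- → run G
t=11: L0/L1/L2 = -/ADG/- → run A
t=12: L0/L1/L2 = -/DG/- → run D
t=13: L0/L1/L2 = -/DG/- → run D
t=14: L0/L1/L2 = -/DG/- → run D
t=15: L0/L1/L2 = -/DG/- → run D
t=16: L0/L1/L2 = -/G/- → run G
t=17: L0/L1/L2 = -/G/- → run G
t=18: L0/L1/L2 = -/G/- → run G
t=19: L0/L1/L2 = -/G/- → run G
t=20: L0/L1/L2 = -/G/- → run G
t=21: (idle)
t=22: (idle)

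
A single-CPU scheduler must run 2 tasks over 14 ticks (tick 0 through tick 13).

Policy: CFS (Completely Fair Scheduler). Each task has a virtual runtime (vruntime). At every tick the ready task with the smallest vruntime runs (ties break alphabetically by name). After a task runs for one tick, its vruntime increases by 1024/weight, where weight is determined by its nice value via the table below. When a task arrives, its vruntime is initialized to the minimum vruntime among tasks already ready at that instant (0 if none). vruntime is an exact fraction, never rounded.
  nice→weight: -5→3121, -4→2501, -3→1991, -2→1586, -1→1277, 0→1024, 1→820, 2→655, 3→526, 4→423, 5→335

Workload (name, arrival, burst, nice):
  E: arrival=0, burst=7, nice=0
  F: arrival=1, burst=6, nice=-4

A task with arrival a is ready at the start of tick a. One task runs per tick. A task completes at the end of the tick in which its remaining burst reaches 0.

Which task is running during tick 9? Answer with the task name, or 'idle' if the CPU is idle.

t=0: vr[E=0] → run E
t=1: vr[E=1 F=1] → run E
t=2: vr[E=2 F=1] → run F
t=3: vr[E=2 F=3525/2501] → run F
t=4: vr[E=2 F=4549/2501] → run F
t=5: vr[E=2 F=5573/2501] → run E
t=6: vr[E=3 F=5573/2501] → run F
t=7: vr[E=3 F=6597/2501] → run F
t=8: vr[E=3 F=7621/2501] → run E
t=9: vr[E=4 F=7621/2501] → run F
t=10: vr[E=4] → run E
t=11: vr[E=5] → run E
t=12: vr[E=6] → run E
t=13: (idle)

running at tick 9 = F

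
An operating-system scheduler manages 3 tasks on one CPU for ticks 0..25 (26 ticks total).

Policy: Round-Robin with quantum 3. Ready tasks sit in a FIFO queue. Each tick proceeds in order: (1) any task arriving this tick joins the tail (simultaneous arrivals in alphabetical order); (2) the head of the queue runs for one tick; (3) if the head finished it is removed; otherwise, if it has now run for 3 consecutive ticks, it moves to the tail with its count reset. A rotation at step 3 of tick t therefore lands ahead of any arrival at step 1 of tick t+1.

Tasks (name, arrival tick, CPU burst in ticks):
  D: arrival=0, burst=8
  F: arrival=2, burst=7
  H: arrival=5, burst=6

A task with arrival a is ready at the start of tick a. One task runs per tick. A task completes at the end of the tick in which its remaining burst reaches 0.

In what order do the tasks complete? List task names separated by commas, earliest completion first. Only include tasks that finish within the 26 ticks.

completion order = D, H, F

t=0: queue=[D] q_used=0 → run D
t=1: queue=[D] q_used=1 → run D
t=2: queue=[D,F] q_used=2 → run D
t=3: queue=[F,D] q_used=0 → run F
t=4: queue=[F,D] q_used=1 → run F
t=5: queue=[F,D,H] q_used=2 → run F
t=6: queue=[D,H,F] q_used=0 → run D
t=7: queue=[D,H,F] q_used=1 → run D
t=8: queue=[D,H,F] q_used=2 → run D
t=9: queue=[H,F,D] q_used=0 → run H
t=10: queue=[H,F,D] q_used=1 → run H
t=11: queue=[H,F,D] q_used=2 → run H
t=12: queue=[F,D,H] q_used=0 → run F
t=13: queue=[F,D,H] q_used=1 → run F
t=14: queue=[F,D,H] q_used=2 → run F
t=15: queue=[D,H,F] q_used=0 → run D
t=16: queue=[D,H,F] q_used=1 → run D
t=17: queue=[H,F] q_used=0 → run H
t=18: queue=[H,F] q_used=1 → run H
t=19: queue=[H,F] q_used=2 → run H
t=20: queue=[F] q_used=0 → run F
t=21: (idle)
t=22: (idle)
t=23: (idle)
t=24: (idle)
t=25: (idle)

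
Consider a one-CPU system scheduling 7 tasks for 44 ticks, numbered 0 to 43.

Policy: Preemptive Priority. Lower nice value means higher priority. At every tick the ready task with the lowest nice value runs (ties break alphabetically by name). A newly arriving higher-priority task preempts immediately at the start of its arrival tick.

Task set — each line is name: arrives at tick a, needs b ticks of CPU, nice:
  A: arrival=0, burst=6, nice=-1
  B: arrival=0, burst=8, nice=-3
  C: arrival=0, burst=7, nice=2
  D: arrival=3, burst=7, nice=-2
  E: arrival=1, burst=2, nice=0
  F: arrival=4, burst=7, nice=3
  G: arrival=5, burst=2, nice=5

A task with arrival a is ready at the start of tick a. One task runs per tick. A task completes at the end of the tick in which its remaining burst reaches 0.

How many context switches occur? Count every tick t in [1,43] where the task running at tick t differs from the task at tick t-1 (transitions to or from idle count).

t=0: ready={A,B,C} → run B
t=1: ready={A,B,C,E} → run B
t=2: ready={A,B,C,E} → run B
t=3: ready={A,B,C,D,E} → run B
t=4: ready={A,B,C,D,E,F} → run B
t=5: ready={A,B,C,D,E,F,G} → run B
t=6: ready={A,B,C,D,E,F,G} → run B
t=7: ready={A,B,C,D,E,F,G} → run B
t=8: ready={A,C,D,E,F,G} → run D
t=9: ready={A,C,D,E,F,G} → run D
t=10: ready={A,C,D,E,F,G} → run D
t=11: ready={A,C,D,E,F,G} → run D
t=12: ready={A,C,D,E,F,G} → run D
t=13: ready={A,C,D,E,F,G} → run D
t=14: ready={A,C,D,E,F,G} → run D
t=15: ready={A,C,E,F,G} → run A
t=16: ready={A,C,E,F,G} → run A
t=17: ready={A,C,E,F,G} → run A
t=18: ready={A,C,E,F,G} → run A
t=19: ready={A,C,E,F,G} → run A
t=20: ready={A,C,E,F,G} → run A
t=21: ready={C,E,F,G} → run E
t=22: ready={C,E,F,G} → run E
t=23: ready={C,F,G} → run C
t=24: ready={C,F,G} → run C
t=25: ready={C,F,G} → run C
t=26: ready={C,F,G} → run C
t=27: ready={C,F,G} → run C
t=28: ready={C,F,G} → run C
t=29: ready={C,F,G} → run C
t=30: ready={F,G} → run F
t=31: ready={F,G} → run F
t=32: ready={F,G} → run F
t=33: ready={F,G} → run F
t=34: ready={F,G} → run F
t=35: ready={F,G} → run F
t=36: ready={F,G} → run F
t=37: ready={G} → run G
t=38: ready={G} → run G
t=39: (idle)
t=40: (idle)
t=41: (idle)
t=42: (idle)
t=43: (idle)

context switches = 7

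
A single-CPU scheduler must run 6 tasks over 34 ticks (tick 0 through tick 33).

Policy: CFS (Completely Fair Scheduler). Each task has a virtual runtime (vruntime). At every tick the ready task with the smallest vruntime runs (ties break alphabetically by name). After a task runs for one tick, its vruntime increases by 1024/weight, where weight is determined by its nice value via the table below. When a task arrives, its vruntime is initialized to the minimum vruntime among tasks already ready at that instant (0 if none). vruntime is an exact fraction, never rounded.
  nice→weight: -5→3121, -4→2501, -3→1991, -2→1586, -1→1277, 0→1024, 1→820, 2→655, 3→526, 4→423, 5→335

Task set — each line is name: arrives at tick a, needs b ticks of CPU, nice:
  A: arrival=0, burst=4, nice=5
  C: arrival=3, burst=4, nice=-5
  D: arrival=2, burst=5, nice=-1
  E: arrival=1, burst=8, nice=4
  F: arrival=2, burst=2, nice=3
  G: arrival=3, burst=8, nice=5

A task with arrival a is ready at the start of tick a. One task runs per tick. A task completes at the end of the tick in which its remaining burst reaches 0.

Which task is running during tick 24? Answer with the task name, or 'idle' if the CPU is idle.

t=0: vr[A=0] → run A
t=1: vr[A=1024/335 E=1024/335] → run A
t=2: vr[A=2048/335 D=1024/335 E=1024/335 F=1024/335] → run D
t=3: vr[A=2048/335 C=1024/335 D=1650688/427795 E=1024/335 F=1024/335 G=1024/335] → run C
t=4: vr[A=2048/335 C=3538944/1045535 D=1650688/427795 E=1024/335 F=1024/335 G=1024/335] → run E
t=5: vr[A=2048/335 C=3538944/1045535 D=1650688/427795 E=776192/141705 F=1024/335 G=1024/335] → run F
t=6: vr[A=2048/335 C=3538944/1045535 D=1650688/427795 E=776192/141705 F=440832/88105 G=1024/335] → run G
t=7: vr[A=2048/335 C=3538944/1045535 D=1650688/427795 E=776192/141705 F=440832/88105 G=2048/335] → run C
t=8: vr[A=2048/335 C=3881984/1045535 D=1650688/427795 E=776192/141705 F=440832/88105 G=2048/335] → run C
t=9: vr[A=2048/335 C=4225024/1045535 D=1650688/427795 E=776192/141705 F=440832/88105 G=2048/335] → run D
t=10: vr[A=2048/335 C=4225024/1045535 D=1993728/427795 E=776192/141705 F=440832/88105 G=2048/335] → run C
t=11: vr[A=2048/335 D=1993728/427795 E=776192/141705 F=440832/88105 G=2048/335] → run D
t=12: vr[A=2048/335 D=2336768/427795 E=776192/141705 F=440832/88105 G=2048/335] → run F
t=13: vr[A=2048/335 D=2336768/427795 E=776192/141705 G=2048/335] → run D
t=14: vr[A=2048/335 D=2679808/427795 E=776192/141705 G=2048/335] → run E
t=15: vr[A=2048/335 D=2679808/427795 E=1119232/141705 G=2048/335] → run A
t=16: vr[A=3072/335 D=2679808/427795 E=1119232/141705 G=2048/335] → run G
t=17: vr[A=3072/335 D=2679808/427795 E=1119232/141705 G=3072/335] → run D
t=18: vr[A=3072/335 E=1119232/141705 G=3072/335] → run E
t=19: vr[A=3072/335 E=487424/47235 G=3072/335] → run A
t=20: vr[E=487424/47235 G=3072/335] → run G
t=21: vr[E=487424/47235 G=4096/335] → run E
t=22: vr[E=1805312/141705 G=4096/335] → run G
t=23: vr[E=1805312/141705 G=1024/67] → run E
t=24: vr[E=2148352/141705 G=1024/67] → run E
t=25: vr[E=830464/47235 G=1024/67] → run G
t=26: vr[E=830464/47235 G=6144/335] → run E
t=27: vr[E=2834432/141705 G=6144/335] → run G
t=28: vr[E=2834432/141705 G=7168/335] → run E
t=29: vr[G=7168/335] → run G
t=30: vr[G=8192/335] → run G
t=31: (idle)
t=32: (idle)
t=33: (idle)

running at tick 24 = E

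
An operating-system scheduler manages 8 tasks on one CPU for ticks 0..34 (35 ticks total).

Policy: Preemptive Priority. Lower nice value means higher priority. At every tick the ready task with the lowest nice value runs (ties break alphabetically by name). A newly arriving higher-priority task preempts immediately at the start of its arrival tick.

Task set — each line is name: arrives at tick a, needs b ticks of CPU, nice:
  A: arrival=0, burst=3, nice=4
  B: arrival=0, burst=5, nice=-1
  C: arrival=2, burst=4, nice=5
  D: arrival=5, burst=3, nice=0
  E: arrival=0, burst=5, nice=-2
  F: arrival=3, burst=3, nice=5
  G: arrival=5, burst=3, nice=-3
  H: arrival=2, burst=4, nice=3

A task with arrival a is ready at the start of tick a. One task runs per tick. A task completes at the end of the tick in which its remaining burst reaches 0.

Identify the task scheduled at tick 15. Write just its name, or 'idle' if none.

running at tick 15 = D

t=0: ready={A,B,E} → run E
t=1: ready={A,B,E} → run E
t=2: ready={A,B,C,E,H} → run E
t=3: ready={A,B,C,E,F,H} → run E
t=4: ready={A,B,C,E,F,H} → run E
t=5: ready={A,B,C,D,F,G,H} → run G
t=6: ready={A,B,C,D,F,G,H} → run G
t=7: ready={A,B,C,D,F,G,H} → run G
t=8: ready={A,B,C,D,F,H} → run B
t=9: ready={A,B,C,D,F,H} → run B
t=10: ready={A,B,C,D,F,H} → run B
t=11: ready={A,B,C,D,F,H} → run B
t=12: ready={A,B,C,D,F,H} → run B
t=13: ready={A,C,D,F,H} → run D
t=14: ready={A,C,D,F,H} → run D
t=15: ready={A,C,D,F,H} → run D
t=16: ready={A,C,F,H} → run H
t=17: ready={A,C,F,H} → run H
t=18: ready={A,C,F,H} → run H
t=19: ready={A,C,F,H} → run H
t=20: ready={A,C,F} → run A
t=21: ready={A,C,F} → run A
t=22: ready={A,C,F} → run A
t=23: ready={C,F} → run C
t=24: ready={C,F} → run C
t=25: ready={C,F} → run C
t=26: ready={C,F} → run C
t=27: ready={F} → run F
t=28: ready={F} → run F
t=29: ready={F} → run F
t=30: (idle)
t=31: (idle)
t=32: (idle)
t=33: (idle)
t=34: (idle)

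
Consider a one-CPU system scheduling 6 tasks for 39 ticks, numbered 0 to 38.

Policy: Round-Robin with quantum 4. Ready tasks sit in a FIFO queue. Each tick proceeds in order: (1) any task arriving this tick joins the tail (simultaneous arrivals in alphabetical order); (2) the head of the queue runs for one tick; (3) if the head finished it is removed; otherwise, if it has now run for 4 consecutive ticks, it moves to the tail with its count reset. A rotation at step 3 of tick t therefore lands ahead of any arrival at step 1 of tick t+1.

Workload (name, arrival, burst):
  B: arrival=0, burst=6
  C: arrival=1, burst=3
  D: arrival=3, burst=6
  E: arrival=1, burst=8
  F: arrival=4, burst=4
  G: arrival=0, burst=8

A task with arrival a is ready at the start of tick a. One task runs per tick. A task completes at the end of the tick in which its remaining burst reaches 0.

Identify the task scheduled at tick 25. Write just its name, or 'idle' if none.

running at tick 25 = G

t=0: queue=[B,G] q_used=0 → run B
t=1: queue=[B,G,C,E] q_used=1 → run B
t=2: queue=[B,G,C,E] q_used=2 → run B
t=3: queue=[B,G,C,E,D] q_used=3 → run B
t=4: queue=[G,C,E,D,B,F] q_used=0 → run G
t=5: queue=[G,C,E,D,B,F] q_used=1 → run G
t=6: queue=[G,C,E,D,B,F] q_used=2 → run G
t=7: queue=[G,C,E,D,B,F] q_used=3 → run G
t=8: queue=[C,E,D,B,F,G] q_used=0 → run C
t=9: queue=[C,E,D,B,F,G] q_used=1 → run C
t=10: queue=[C,E,D,B,F,G] q_used=2 → run C
t=11: queue=[E,D,B,F,G] q_used=0 → run E
t=12: queue=[E,D,B,F,G] q_used=1 → run E
t=13: queue=[E,D,B,F,G] q_used=2 → run E
t=14: queue=[E,D,B,F,G] q_used=3 → run E
t=15: queue=[D,B,F,G,E] q_used=0 → run D
t=16: queue=[D,B,F,G,E] q_used=1 → run D
t=17: queue=[D,B,F,G,E] q_used=2 → run D
t=18: queue=[D,B,F,G,E] q_used=3 → run D
t=19: queue=[B,F,G,E,D] q_used=0 → run B
t=20: queue=[B,F,G,E,D] q_used=1 → run B
t=21: queue=[F,G,E,D] q_used=0 → run F
t=22: queue=[F,G,E,D] q_used=1 → run F
t=23: queue=[F,G,E,D] q_used=2 → run F
t=24: queue=[F,G,E,D] q_used=3 → run F
t=25: queue=[G,E,D] q_used=0 → run G
t=26: queue=[G,E,D] q_used=1 → run G
t=27: queue=[G,E,D] q_used=2 → run G
t=28: queue=[G,E,D] q_used=3 → run G
t=29: queue=[E,D] q_used=0 → run E
t=30: queue=[E,D] q_used=1 → run E
t=31: queue=[E,D] q_used=2 → run E
t=32: queue=[E,D] q_used=3 → run E
t=33: queue=[D] q_used=0 → run D
t=34: queue=[D] q_used=1 → run D
t=35: (idle)
t=36: (idle)
t=37: (idle)
t=38: (idle)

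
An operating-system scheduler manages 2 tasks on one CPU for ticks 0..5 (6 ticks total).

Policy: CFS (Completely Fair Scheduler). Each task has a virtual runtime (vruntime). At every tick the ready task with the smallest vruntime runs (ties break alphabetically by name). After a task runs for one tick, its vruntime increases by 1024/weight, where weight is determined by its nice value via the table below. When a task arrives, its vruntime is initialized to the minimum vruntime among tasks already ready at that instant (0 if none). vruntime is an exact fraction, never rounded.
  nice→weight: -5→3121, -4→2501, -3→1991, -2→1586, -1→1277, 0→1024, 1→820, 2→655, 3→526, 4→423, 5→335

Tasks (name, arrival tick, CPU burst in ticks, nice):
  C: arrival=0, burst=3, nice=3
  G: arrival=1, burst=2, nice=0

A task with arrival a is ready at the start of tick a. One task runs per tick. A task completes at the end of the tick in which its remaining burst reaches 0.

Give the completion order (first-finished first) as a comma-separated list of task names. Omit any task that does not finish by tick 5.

t=0: vr[C=0] → run C
t=1: vr[C=512/263 G=512/263] → run C
t=2: vr[C=1024/263 G=512/263] → run G
t=3: vr[C=1024/263 G=775/263] → run G
t=4: vr[C=1024/263] → run C
t=5: (idle)

completion order = G, C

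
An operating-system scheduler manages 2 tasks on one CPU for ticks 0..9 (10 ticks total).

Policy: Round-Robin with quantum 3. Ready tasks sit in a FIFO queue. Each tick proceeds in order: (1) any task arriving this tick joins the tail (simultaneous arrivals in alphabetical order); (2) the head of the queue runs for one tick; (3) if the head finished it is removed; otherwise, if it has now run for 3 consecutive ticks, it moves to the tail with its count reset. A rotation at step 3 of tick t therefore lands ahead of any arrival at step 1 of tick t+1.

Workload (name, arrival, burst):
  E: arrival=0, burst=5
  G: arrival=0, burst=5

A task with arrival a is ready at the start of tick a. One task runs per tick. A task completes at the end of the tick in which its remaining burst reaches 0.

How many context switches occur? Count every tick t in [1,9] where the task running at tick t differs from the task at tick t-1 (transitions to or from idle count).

t=0: queue=[E,G] q_used=0 → run E
t=1: queue=[E,G] q_used=1 → run E
t=2: queue=[E,G] q_used=2 → run E
t=3: queue=[G,E] q_used=0 → run G
t=4: queue=[G,E] q_used=1 → run G
t=5: queue=[G,E] q_used=2 → run G
t=6: queue=[E,G] q_used=0 → run E
t=7: queue=[E,G] q_used=1 → run E
t=8: queue=[G] q_used=0 → run G
t=9: queue=[G] q_used=1 → run G

context switches = 3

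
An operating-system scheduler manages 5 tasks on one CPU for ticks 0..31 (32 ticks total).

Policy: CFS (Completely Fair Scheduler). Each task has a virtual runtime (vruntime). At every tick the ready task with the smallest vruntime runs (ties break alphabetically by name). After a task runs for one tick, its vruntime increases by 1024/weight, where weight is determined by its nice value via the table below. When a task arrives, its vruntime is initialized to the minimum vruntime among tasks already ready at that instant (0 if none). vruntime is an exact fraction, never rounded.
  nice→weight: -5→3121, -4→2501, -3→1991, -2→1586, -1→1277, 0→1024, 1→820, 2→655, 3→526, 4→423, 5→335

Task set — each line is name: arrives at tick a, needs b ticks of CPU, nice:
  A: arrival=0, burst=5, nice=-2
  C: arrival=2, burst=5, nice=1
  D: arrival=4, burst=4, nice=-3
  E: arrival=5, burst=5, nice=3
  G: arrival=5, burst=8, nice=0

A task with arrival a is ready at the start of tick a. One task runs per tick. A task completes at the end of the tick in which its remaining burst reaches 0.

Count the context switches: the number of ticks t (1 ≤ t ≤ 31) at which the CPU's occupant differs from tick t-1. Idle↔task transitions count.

t=0: vr[A=0] → run A
t=1: vr[A=512/793] → run A
t=2: vr[A=1024/793 C=1024/793] → run A
t=3: vr[A=1536/793 C=1024/793] → run C
t=4: vr[A=1536/793 C=412928/162565 D=1536/793] → run A
t=5: vr[A=2048/793 C=412928/162565 D=1536/793 E=1536/793 G=1536/793] → run D
t=6: vr[A=2048/793 C=412928/162565 D=3870208/1578863 E=1536/793 G=1536/793] → run E
t=7: vr[A=2048/793 C=412928/162565 D=3870208/1578863 E=809984/208559 G=1536/793] → run G
t=8: vr[A=2048/793 C=412928/162565 D=3870208/1578863 E=809984/208559 G=2329/793] → run D
t=9: vr[A=2048/793 C=412928/162565 D=4682240/1578863 E=809984/208559 G=2329/793] → run C
t=10: vr[A=2048/793 C=615936/162565 D=4682240/1578863 E=809984/208559 G=2329/793] → run A
t=11: vr[C=615936/162565 D=4682240/1578863 E=809984/208559 G=2329/793] → run G
t=12: vr[C=615936/162565 D=4682240/1578863 E=809984/208559 G=3122/793] → run D
t=13: vr[C=615936/162565 D=5494272/1578863 E=809984/208559 G=3122/793] → run D
t=14: vr[C=615936/162565 E=809984/208559 G=3122/793] → run C
t=15: vr[C=818944/162565 E=809984/208559 G=3122/793] → run E
t=16: vr[C=818944/162565 E=1216000/208559 G=3122/793] → run G
t=17: vr[C=818944/162565 E=1216000/208559 G=3915/793] → run G
t=18: vr[C=818944/162565 E=1216000/208559 G=4708/793] → run C
t=19: vr[C=1021952/162565 E=1216000/208559 G=4708/793] → run E
t=20: vr[C=1021952/162565 E=1622016/208559 G=4708/793] → run G
t=21: vr[C=1021952/162565 E=1622016/208559 G=5501/793] → run C
t=22: vr[E=1622016/208559 G=5501/793] → run G
t=23: vr[E=1622016/208559 G=6294/793] → run E
t=24: vr[E=2028032/208559 G=6294/793] → run G
t=25: vr[E=2028032/208559 G=7087/793] → run G
t=26: vr[E=2028032/208559] → run E
t=27: (idle)
t=28: (idle)
t=29: (idle)
t=30: (idle)
t=31: (idle)

context switches = 22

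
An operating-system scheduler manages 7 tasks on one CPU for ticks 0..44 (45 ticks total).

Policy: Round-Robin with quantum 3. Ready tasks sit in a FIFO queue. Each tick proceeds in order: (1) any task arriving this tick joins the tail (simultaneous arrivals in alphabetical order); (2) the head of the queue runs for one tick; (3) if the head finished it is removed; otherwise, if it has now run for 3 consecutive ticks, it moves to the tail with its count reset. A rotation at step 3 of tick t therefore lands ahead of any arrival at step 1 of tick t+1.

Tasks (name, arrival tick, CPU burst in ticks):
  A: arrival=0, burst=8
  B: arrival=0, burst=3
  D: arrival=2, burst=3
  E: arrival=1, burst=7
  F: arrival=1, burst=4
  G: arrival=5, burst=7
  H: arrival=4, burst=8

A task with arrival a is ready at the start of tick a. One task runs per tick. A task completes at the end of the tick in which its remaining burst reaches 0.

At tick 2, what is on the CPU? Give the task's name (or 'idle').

t=0: queue=[A,B] q_used=0 → run A
t=1: queue=[A,B,E,F] q_used=1 → run A
t=2: queue=[A,B,E,F,D] q_used=2 → run A
t=3: queue=[B,E,F,D,A] q_used=0 → run B
t=4: queue=[B,E,F,D,A,H] q_used=1 → run B
t=5: queue=[B,E,F,D,A,H,G] q_used=2 → run B
t=6: queue=[E,F,D,A,H,G] q_used=0 → run E
t=7: queue=[E,F,D,A,H,G] q_used=1 → run E
t=8: queue=[E,F,D,A,H,G] q_used=2 → run E
t=9: queue=[F,D,A,H,G,E] q_used=0 → run F
t=10: queue=[F,D,A,H,G,E] q_used=1 → run F
t=11: queue=[F,D,A,H,G,E] q_used=2 → run F
t=12: queue=[D,A,H,G,E,F] q_used=0 → run D
t=13: queue=[D,A,H,G,E,F] q_used=1 → run D
t=14: queue=[D,A,H,G,E,F] q_used=2 → run D
t=15: queue=[A,H,G,E,F] q_used=0 → run A
t=16: queue=[A,H,G,E,F] q_used=1 → run A
t=17: queue=[A,H,G,E,F] q_used=2 → run A
t=18: queue=[H,G,E,F,A] q_used=0 → run H
t=19: queue=[H,G,E,F,A] q_used=1 → run H
t=20: queue=[H,G,E,F,A] q_used=2 → run H
t=21: queue=[G,E,F,A,H] q_used=0 → run G
t=22: queue=[G,E,F,A,H] q_used=1 → run G
t=23: queue=[G,E,F,A,H] q_used=2 → run G
t=24: queue=[E,F,A,H,G] q_used=0 → run E
t=25: queue=[E,F,A,H,G] q_used=1 → run E
t=26: queue=[E,F,A,H,G] q_used=2 → run E
t=27: queue=[F,A,H,G,E] q_used=0 → run F
t=28: queue=[A,H,G,E] q_used=0 → run A
t=29: queue=[A,H,G,E] q_used=1 → run A
t=30: queue=[H,G,E] q_used=0 → run H
t=31: queue=[H,G,E] q_used=1 → run H
t=32: queue=[H,G,E] q_used=2 → run H
t=33: queue=[G,E,H] q_used=0 → run G
t=34: queue=[G,E,H] q_used=1 → run G
t=35: queue=[G,E,H] q_used=2 → run G
t=36: queue=[E,H,G] q_used=0 → run E
t=37: queue=[H,G] q_used=0 → run H
t=38: queue=[H,G] q_used=1 → run H
t=39: queue=[G] q_used=0 → run G
t=40: (idle)
t=41: (idle)
t=42: (idle)
t=43: (idle)
t=44: (idle)

running at tick 2 = A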